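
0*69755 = 0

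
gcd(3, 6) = 3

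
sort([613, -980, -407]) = [-980, -407, 613]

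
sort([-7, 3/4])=[-7, 3/4]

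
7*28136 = 196952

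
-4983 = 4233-9216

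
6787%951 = 130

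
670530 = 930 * 721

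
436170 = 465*938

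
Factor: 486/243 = 2^1 = 2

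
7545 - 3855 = 3690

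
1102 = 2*551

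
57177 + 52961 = 110138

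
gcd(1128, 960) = 24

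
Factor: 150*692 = 2^3*3^1*5^2*173^1 = 103800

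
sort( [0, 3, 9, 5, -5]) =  [-5, 0, 3, 5, 9]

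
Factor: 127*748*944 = 2^6*11^1*17^1*59^1*127^1 = 89676224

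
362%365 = 362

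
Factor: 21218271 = 3^1 * 127^1 * 55691^1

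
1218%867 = 351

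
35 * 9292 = 325220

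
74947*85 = 6370495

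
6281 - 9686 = -3405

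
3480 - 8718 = -5238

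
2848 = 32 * 89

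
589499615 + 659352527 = 1248852142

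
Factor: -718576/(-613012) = 2^2 * 97^1 * 331^(-1) = 388/331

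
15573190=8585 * 1814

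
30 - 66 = -36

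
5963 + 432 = 6395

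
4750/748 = 2375/374≈6.35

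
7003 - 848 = 6155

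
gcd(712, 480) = 8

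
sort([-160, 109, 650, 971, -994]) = [-994, -160, 109, 650, 971]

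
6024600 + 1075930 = 7100530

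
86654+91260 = 177914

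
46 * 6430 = 295780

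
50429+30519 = 80948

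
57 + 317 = 374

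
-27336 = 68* (-402) 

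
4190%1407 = 1376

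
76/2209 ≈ 0.0344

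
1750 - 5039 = -3289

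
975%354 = 267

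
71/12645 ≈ 0.00561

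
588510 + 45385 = 633895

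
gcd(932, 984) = 4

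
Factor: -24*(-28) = 2^5*3^1*7^1 = 672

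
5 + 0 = 5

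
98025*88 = 8626200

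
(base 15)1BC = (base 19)123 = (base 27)EO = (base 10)402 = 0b110010010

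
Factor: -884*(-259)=2^2*7^1*13^1*17^1*37^1=228956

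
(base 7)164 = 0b1011111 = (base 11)87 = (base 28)3b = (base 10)95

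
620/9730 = 62/973 ≈ 0.0637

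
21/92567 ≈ 0.000227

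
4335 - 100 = 4235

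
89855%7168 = 3839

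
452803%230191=222612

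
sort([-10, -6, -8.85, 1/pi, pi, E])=[-10, -8.85, -6, 1/pi, E, pi]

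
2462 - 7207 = -4745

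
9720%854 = 326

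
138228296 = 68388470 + 69839826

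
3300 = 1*3300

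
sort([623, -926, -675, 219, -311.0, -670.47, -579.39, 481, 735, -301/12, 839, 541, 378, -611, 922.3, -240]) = [-926, -675, -670.47, -611, -579.39, -311.0, -240, -301/12, 219, 378, 481, 541, 623, 735, 839, 922.3]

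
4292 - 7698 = -3406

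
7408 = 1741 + 5667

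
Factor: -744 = -1*2^3*3^1*31^1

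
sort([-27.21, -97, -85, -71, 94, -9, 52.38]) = [-97, -85, -71, -27.21, -9, 52.38, 94]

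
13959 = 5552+8407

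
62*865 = 53630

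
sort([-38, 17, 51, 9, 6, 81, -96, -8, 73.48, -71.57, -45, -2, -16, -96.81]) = [-96.81, -96, -71.57, -45, -38, -16, -8, -2, 6, 9, 17, 51, 73.48, 81]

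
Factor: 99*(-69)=-1*3^3*11^1*23^1=-6831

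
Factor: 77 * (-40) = -1 * 2^3 * 5^1 * 7^1 * 11^1 = -3080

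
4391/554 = 7 + 513/554 ≈ 7.93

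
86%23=17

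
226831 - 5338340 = -5111509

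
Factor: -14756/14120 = -1*2^(-1)*5^(-1)*7^1*17^1*31^1*353^(-1) = -3689/3530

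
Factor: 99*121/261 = 11^3*29^(-1) = 1331/29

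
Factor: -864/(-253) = 2^5*3^3*11^(-1)*23^(-1)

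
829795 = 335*2477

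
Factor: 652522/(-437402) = -1*7^(-1)*13^1*157^(-1)*199^(-1)*25097^1 = -326261/218701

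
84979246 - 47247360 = 37731886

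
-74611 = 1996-76607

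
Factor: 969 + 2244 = 3^3*7^1*17^1 = 3213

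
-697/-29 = 24 + 1/29 ≈ 24.03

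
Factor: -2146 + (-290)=-1*2^2*3^1*7^1*29^1=-2436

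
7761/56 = 138+33/56 ≈ 138.59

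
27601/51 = 541 + 10/51 ≈ 541.20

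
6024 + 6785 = 12809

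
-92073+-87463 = -179536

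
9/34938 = 1/3882≈0.000258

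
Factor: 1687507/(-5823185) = -1 * 5^(-1) * 137^(-1) * 8501^(-1) * 1687507^1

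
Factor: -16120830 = -1*2^1*3^1*5^1*11^2*4441^1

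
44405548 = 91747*484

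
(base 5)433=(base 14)86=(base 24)4m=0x76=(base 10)118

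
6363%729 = 531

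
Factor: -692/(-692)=1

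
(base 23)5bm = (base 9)4004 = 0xb68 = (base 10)2920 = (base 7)11341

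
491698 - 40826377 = -40334679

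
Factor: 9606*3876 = 2^3*3^2*17^1*19^1*1601^1 = 37232856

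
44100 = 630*70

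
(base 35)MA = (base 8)1414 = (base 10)780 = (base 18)276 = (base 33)NL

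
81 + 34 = 115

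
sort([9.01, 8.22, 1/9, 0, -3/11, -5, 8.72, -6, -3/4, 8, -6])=[-6, -6, -5, -3/4, -3/11, 0, 1/9, 8, 8.22, 8.72, 9.01]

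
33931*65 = 2205515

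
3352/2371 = 1 + 981/2371 ≈ 1.41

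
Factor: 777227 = 11^1*70657^1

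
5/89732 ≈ 0.0000557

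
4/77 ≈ 0.0519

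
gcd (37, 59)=1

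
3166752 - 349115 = 2817637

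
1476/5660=369/1415 ≈ 0.261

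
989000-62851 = 926149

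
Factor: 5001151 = 659^1*7589^1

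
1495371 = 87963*17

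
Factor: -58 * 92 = -1 * 2^3 * 23^1 * 29^1 = -5336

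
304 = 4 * 76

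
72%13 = 7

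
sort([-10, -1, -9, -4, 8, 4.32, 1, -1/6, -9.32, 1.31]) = [-10, -9.32, -9, -4, -1, -1/6, 1, 1.31, 4.32, 8]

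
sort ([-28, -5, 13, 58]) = [-28, -5, 13, 58]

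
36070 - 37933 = -1863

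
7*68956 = 482692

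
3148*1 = 3148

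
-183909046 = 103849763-287758809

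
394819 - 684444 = -289625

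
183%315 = 183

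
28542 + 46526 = 75068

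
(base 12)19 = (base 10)21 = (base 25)l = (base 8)25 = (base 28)l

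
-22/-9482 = 1/431 ≈ 0.00232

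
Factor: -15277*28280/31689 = -1*2^3*3^(-2)*5^1*101^1*503^(-1)*15277^1 = -61719080/4527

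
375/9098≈0.0412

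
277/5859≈0.0473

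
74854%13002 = 9844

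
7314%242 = 54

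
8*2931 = 23448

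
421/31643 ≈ 0.0133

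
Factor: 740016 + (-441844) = 2^2 * 7^1 * 23^1 * 463^1 = 298172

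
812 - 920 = -108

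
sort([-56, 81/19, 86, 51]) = [-56, 81/19, 51, 86]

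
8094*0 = 0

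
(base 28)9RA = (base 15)24B7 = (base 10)7822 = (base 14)2BCA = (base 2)1111010001110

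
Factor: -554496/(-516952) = 2^6 * 3^1 * 179^(-1) = 192/179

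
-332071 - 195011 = -527082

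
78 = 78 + 0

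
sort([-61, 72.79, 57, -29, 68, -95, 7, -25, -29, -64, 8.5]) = [-95, -64, -61, -29, -29, -25, 7, 8.5, 57, 68, 72.79]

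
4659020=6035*772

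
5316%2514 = 288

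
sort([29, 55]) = [29, 55]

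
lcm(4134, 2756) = 8268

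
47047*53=2493491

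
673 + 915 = 1588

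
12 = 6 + 6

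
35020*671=23498420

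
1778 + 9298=11076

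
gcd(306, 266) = 2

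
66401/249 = 266 + 167/249 ≈ 266.67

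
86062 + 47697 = 133759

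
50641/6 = 8440 + 1/6 ≈ 8440.17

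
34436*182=6267352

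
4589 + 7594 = 12183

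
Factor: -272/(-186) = 2^3*3^(-1)*17^1*31^(-1) = 136/93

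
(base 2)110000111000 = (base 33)2sq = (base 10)3128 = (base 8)6070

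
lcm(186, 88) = 8184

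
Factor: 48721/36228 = 2^ (-2) * 3^ (-1) * 83^1 * 587^1 * 3019^ (-1)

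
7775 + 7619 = 15394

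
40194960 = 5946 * 6760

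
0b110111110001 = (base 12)2095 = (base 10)3569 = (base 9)4805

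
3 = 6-3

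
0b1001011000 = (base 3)211020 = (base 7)1515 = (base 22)156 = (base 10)600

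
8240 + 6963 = 15203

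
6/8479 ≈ 0.000708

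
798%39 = 18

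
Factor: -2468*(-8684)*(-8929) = -1*2^4*13^1*167^1*617^1*8929^1 = -191367328048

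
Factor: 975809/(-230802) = -1*2^(-1)*3^(-1)*11^(-1)*13^(-1)*241^1*269^(-1)*4049^1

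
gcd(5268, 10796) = 4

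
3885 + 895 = 4780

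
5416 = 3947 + 1469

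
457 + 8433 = 8890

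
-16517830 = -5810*2843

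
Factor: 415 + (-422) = -1*7^1 = -7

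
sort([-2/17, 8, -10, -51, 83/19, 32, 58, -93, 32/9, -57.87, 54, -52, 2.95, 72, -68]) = [-93, -68, -57.87, -52, -51, -10, -2/17, 2.95, 32/9, 83/19, 8, 32, 54, 58, 72]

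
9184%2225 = 284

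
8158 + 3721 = 11879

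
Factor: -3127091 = -1*11^1*67^1*4243^1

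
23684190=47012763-23328573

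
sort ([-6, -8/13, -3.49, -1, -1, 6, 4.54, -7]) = [-7, -6, -3.49, -1, -1, -8/13, 4.54, 6]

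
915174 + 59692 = 974866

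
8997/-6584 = -1 - 2413/6584 ≈ -1.37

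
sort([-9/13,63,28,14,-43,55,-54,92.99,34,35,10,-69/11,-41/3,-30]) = [-54,-43,-30,-41/3,-69/11,-9/13,10,14,28,34,35,55,63,92.99]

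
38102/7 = 5443 + 1/7 ≈ 5443.14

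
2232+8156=10388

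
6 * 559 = 3354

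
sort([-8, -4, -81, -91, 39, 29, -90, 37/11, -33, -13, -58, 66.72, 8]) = [-91, -90, -81, -58, -33, -13, -8, -4, 37/11, 8, 29, 39, 66.72]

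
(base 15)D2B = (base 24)53E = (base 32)2SM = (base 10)2966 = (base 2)101110010110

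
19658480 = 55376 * 355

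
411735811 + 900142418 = 1311878229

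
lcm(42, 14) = 42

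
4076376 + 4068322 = 8144698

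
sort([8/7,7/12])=[7/12,8/7]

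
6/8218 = 3/4109 ≈ 0.000730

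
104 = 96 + 8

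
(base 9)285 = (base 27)8n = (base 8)357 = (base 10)239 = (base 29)87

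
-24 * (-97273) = 2334552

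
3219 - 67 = 3152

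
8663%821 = 453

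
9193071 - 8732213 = 460858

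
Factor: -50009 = -1*43^1*1163^1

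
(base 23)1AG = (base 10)775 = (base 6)3331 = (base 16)307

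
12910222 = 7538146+5372076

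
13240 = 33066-19826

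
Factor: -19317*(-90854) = 2^1*3^1*47^1*137^1*45427^1 = 1755026718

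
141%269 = 141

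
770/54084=385/27042 ≈ 0.0142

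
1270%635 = 0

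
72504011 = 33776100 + 38727911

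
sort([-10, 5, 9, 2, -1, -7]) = [-10, -7, -1, 2, 5, 9]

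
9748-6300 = 3448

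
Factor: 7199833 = 89^1*80897^1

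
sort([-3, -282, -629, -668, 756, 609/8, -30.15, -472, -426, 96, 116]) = [-668, -629, -472, -426, -282, -30.15, -3, 609/8, 96, 116, 756]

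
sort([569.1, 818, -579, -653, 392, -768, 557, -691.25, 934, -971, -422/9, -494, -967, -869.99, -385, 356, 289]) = [-971, -967, -869.99, -768, -691.25, -653, -579, -494, -385, -422/9, 289, 356, 392, 557, 569.1, 818, 934]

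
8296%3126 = 2044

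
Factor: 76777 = 76777^1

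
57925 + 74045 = 131970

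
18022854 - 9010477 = 9012377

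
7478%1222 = 146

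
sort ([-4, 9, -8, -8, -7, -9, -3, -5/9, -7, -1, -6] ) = [-9, -8, -8, -7, -7, -6, -4, -3, -1, -5/9, 9] 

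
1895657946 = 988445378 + 907212568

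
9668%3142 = 242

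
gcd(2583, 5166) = 2583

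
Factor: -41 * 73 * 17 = -1 * 17^1 * 41^1 * 73^1 = -50881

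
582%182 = 36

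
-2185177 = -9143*239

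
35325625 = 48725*725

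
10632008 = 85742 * 124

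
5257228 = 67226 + 5190002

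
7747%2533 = 148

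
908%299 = 11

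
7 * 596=4172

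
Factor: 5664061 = 13^1 * 239^1 * 1823^1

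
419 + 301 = 720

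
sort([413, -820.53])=[-820.53, 413]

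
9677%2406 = 53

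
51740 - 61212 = -9472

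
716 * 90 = 64440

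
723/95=7 + 58/95 ≈ 7.61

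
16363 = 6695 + 9668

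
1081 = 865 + 216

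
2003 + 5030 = 7033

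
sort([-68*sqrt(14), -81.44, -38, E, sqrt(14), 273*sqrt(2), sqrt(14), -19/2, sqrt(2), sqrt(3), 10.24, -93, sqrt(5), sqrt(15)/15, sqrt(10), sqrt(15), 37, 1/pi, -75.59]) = [-68*sqrt(14), -93, -81.44, -75.59, -38, -19/2, sqrt(15)/15, 1/pi, sqrt(2), sqrt(3), sqrt(5), E, sqrt(10), sqrt(14), sqrt(14), sqrt(15), 10.24, 37, 273*sqrt(2)]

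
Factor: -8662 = -1*2^1*61^1*71^1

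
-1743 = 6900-8643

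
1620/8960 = 81/448 ≈ 0.181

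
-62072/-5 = 12414 + 2/5 = 12414.40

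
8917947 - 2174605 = 6743342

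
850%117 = 31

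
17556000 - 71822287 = -54266287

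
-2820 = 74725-77545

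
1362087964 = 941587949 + 420500015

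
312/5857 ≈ 0.0533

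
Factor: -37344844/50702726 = -1*2^1*991^1*9421^1*25351363^(-1) = -18672422/25351363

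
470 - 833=-363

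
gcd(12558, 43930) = 46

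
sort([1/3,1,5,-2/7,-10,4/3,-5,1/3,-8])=[-10,-8,-5,-2/7,1/3,1/3,1,4/3,5]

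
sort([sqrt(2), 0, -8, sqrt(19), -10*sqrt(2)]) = [-10*sqrt(2), -8, 0, sqrt(2), sqrt(19)]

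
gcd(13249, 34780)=1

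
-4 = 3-7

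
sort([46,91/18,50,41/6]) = [91/18,41/6,46,50]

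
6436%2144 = 4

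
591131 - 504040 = 87091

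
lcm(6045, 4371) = 284115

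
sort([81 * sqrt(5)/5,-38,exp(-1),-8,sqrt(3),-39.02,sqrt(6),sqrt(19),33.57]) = [-39.02,-38,-8,exp(-1),sqrt(3),sqrt(6),sqrt(19),33.57,81 * sqrt(5)/5]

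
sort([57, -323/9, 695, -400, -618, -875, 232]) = [-875, -618, -400, -323/9, 57, 232, 695]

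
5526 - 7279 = -1753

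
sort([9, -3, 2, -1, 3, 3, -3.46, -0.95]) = [-3.46, -3, -1, -0.95, 2, 3, 3, 9]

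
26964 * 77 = 2076228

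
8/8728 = 1/1091 ≈ 0.000917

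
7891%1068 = 415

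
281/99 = 2 + 83/99 ≈ 2.84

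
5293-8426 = -3133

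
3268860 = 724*4515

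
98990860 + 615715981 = 714706841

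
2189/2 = 1094 + 1/2 = 1094.50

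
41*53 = 2173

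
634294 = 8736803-8102509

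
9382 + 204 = 9586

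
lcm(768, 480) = 3840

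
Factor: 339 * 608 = 2^5 * 3^1 * 19^1 * 113^1 = 206112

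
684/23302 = 342/11651 ≈ 0.0294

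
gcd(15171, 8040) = 3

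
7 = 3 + 4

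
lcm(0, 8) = 0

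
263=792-529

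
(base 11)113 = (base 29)4j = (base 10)135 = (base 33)43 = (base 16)87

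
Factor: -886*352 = -1*2^6*11^1*443^1 = -311872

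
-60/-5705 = 12/1141 ≈ 0.0105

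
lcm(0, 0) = 0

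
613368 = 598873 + 14495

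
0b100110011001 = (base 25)3n7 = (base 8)4631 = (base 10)2457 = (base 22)51f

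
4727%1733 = 1261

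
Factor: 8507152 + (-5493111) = 3014041^1 = 3014041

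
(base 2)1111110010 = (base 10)1010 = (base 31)11i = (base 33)uk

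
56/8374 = 28/4187 ≈ 0.00669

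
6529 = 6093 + 436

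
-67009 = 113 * (-593)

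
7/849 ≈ 0.00824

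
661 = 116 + 545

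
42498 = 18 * 2361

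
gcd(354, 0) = 354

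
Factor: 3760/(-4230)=-1*2^3*3^(-2)=-8/9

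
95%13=4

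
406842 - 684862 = -278020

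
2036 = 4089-2053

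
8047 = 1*8047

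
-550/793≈-0.694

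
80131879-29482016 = 50649863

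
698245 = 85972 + 612273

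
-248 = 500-748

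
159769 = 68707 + 91062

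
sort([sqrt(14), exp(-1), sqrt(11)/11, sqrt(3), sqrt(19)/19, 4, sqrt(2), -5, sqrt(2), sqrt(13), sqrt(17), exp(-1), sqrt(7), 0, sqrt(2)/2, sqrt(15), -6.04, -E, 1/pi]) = [-6.04, -5, -E, 0, sqrt(19)/19, sqrt(11)/11, 1/pi, exp(-1), exp(-1), sqrt(2)/2, sqrt(2), sqrt(2), sqrt(3), sqrt(7), sqrt(13), sqrt(14), sqrt(15), 4, sqrt(17)]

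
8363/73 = 114 + 41/73 ≈ 114.56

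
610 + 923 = 1533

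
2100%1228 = 872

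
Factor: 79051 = 7^1*23^1*491^1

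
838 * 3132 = 2624616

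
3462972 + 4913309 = 8376281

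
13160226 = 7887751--5272475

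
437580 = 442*990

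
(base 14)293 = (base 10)521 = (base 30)hb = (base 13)311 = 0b1000001001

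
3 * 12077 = 36231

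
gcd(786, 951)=3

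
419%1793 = 419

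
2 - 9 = -7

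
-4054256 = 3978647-8032903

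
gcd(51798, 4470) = 6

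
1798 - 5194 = -3396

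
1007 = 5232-4225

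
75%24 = 3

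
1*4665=4665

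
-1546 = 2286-3832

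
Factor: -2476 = -1 * 2^2 * 619^1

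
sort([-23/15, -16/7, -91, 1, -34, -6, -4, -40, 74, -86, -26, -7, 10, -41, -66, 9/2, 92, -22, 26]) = [-91, -86, -66, -41, -40, -34, -26, -22, -7, -6, -4, -16/7, -23/15, 1, 9/2, 10, 26, 74, 92]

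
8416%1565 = 591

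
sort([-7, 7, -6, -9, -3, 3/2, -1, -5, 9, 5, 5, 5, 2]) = [-9, -7, -6, -5, -3, -1, 3/2, 2, 5, 5, 5, 7, 9]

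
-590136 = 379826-969962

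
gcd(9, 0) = 9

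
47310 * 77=3642870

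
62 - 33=29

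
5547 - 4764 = 783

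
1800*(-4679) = -8422200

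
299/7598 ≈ 0.0394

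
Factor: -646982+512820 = -1*2^1*7^2*37^2 = -134162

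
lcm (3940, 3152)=15760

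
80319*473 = 37990887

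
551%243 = 65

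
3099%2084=1015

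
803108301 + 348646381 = 1151754682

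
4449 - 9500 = -5051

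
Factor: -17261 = -1*41^1*421^1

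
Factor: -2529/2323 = -1*3^2*23^(-1)*101^(-1)*281^1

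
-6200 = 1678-7878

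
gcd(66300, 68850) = 2550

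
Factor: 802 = 2^1*401^1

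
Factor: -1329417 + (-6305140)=-1 * 7^1 * 107^1 * 10193^1=-7634557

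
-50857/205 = -248 - 17/205 ≈ -248.08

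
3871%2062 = 1809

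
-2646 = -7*378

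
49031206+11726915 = 60758121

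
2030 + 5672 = 7702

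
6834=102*67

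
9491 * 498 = 4726518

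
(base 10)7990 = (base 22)gb4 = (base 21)i2a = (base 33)7b4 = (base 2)1111100110110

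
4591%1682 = 1227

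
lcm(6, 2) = 6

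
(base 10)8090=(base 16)1f9a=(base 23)f6h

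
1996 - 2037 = -41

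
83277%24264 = 10485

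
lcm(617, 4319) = 4319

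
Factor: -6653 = -1 * 6653^1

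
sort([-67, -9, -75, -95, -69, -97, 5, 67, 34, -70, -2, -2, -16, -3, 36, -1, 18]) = [-97, -95, -75, -70, -69, -67, -16, -9, -3, -2, -2, -1, 5, 18, 34, 36, 67]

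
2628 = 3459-831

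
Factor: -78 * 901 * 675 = -1 * 2^1 * 3^4 * 5^2 * 13^1 * 17^1 * 53^1 = -47437650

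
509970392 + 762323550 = 1272293942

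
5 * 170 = 850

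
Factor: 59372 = 2^2 * 14843^1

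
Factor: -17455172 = -1*2^2*7^2*89057^1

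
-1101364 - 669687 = -1771051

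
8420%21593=8420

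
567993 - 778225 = -210232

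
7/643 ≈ 0.0109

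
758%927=758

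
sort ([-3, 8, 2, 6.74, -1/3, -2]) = [-3, -2, -1/3, 2, 6.74, 8]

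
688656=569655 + 119001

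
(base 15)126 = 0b100000101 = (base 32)85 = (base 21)c9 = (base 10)261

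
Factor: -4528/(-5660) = 2^2 * 5^(-1) = 4/5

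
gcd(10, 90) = 10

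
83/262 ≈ 0.317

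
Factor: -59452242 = -1*2^1*3^1*9908707^1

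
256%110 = 36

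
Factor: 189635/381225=3^(-1)*5^(-1)*13^(-1)*97^1=97/195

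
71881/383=187 + 260/383≈187.68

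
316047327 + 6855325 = 322902652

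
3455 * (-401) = -1385455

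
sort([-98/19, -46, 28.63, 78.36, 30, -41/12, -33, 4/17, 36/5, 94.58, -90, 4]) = [-90, -46, -33, -98/19, -41/12, 4/17, 4, 36/5, 28.63, 30, 78.36, 94.58]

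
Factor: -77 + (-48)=-1 * 5^3=-125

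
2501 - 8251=-5750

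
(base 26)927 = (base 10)6143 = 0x17ff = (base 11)4685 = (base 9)8375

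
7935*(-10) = -79350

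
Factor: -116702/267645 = -1 * 2^1 * 3^(-1) * 5^(-1) * 7^(-1) * 23^1 * 43^1 * 59^1 * 2549^(-1)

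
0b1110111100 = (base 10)956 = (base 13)587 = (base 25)1d6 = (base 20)27g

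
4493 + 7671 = 12164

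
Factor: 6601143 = 3^1*443^1*4967^1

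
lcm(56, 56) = 56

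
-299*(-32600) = 9747400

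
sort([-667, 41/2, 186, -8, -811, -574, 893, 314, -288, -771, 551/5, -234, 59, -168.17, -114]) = [-811, -771, -667, -574, -288, -234, -168.17, -114, -8, 41/2, 59, 551/5, 186, 314, 893]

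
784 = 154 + 630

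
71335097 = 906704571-835369474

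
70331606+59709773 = 130041379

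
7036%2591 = 1854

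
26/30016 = 13/15008 ≈ 0.000866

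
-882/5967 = -98/663 ≈ -0.148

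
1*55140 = 55140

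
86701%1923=166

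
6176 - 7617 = -1441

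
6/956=3/478 ≈ 0.00628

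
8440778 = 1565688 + 6875090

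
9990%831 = 18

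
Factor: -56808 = -1*2^3*3^3*263^1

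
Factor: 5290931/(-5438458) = -1*2^(-1)*47^1*71^(-1)*38299^(-1)*112573^1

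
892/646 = 446/323 ≈ 1.38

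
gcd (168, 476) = 28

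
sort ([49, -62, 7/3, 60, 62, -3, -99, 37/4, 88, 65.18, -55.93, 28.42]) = [-99, -62, -55.93, -3, 7/3, 37/4, 28.42, 49, 60, 62, 65.18, 88]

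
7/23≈0.304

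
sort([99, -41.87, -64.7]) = [-64.7, -41.87, 99]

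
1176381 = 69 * 17049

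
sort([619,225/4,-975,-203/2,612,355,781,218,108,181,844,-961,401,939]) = [-975,-961,-203/2,225/4,108,181,218,355,401,612,619,781,844,939]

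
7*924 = 6468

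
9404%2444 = 2072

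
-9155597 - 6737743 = -15893340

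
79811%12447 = 5129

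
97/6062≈0.0160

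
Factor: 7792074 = 2^1*3^2*432893^1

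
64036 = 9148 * 7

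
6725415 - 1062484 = 5662931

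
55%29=26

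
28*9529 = 266812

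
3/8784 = 1/2928 ≈ 0.000342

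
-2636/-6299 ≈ 0.418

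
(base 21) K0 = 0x1A4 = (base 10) 420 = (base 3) 120120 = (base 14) 220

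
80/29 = 2 + 22/29 ≈ 2.76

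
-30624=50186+-80810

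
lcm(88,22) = 88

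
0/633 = 0 = 0.00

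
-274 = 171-445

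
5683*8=45464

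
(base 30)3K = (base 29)3N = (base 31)3H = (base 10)110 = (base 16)6E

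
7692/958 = 8 + 14/479 ≈ 8.03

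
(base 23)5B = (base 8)176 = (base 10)126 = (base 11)105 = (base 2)1111110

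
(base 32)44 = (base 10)132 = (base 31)48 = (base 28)4k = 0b10000100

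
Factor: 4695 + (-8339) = -1 * 2^2 * 911^1 = -3644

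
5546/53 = 104 + 34/53 ≈ 104.64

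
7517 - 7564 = -47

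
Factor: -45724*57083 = -1*2^2*7^1*13^1*23^1*71^1*4391^1 = -2610063092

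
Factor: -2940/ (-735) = 2^2 = 4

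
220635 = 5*44127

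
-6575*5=-32875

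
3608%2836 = 772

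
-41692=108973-150665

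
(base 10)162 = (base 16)a2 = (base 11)138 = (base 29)5h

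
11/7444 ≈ 0.00148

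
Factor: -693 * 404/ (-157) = 2^2 * 3^2 * 7^1 * 11^1 * 101^1 * 157^ (-1) = 279972/157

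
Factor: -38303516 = -1 * 2^2 * 17^1 * 563287^1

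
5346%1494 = 864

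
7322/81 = 90 + 32/81 ≈ 90.40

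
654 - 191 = 463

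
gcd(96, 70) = 2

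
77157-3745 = 73412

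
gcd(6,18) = 6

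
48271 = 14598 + 33673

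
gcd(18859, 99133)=1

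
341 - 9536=-9195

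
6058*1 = 6058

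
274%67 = 6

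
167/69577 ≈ 0.00240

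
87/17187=29/5729 ≈ 0.00506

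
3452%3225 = 227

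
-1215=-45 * 27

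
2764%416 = 268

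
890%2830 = 890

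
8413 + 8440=16853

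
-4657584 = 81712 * (-57)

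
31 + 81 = 112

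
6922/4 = 3461/2 = 1730.50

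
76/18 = 4+2/9 ≈ 4.22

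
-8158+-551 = -8709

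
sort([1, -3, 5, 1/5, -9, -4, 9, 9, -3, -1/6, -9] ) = [-9, -9, -4, -3, -3, -1/6, 1/5, 1, 5, 9, 9] 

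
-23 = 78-101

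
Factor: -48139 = -1 * 7^1 * 13^1 * 23^2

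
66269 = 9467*7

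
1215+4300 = 5515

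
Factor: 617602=2^1 * 308801^1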